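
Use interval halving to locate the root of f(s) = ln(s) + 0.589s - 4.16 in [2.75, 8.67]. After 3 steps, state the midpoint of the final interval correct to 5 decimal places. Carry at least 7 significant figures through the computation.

f(2.750000) = -1.528649, f(8.670000) = 3.106499 (opposite signs)
step 1: m = 5.710000, f(m) = 0.945409 > 0 → root in [2.750000, 5.710000]
step 2: m = 4.230000, f(m) = -0.226328 < 0 → root in [4.230000, 5.710000]
step 3: m = 4.970000, f(m) = 0.370750 > 0 → root in [4.230000, 4.970000]
Midpoint of [4.230000, 4.970000] = 4.600000

4.60000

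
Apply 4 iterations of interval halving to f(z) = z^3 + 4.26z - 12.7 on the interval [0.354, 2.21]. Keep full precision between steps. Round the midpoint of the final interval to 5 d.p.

f(0.354000) = -11.147598, f(2.210000) = 7.508461 (opposite signs)
step 1: m = 1.282000, f(m) = -5.131682 < 0 → root in [1.282000, 2.210000]
step 2: m = 1.746000, f(m) = 0.060669 > 0 → root in [1.282000, 1.746000]
step 3: m = 1.514000, f(m) = -2.779975 < 0 → root in [1.514000, 1.746000]
step 4: m = 1.630000, f(m) = -1.425453 < 0 → root in [1.630000, 1.746000]
Midpoint of [1.630000, 1.746000] = 1.688000

1.68800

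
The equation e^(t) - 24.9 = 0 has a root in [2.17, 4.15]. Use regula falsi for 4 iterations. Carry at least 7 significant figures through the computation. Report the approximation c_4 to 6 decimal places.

3.183903

f(2.170000) = -16.141716, f(4.150000) = 38.534000
step 1: c = 2.754548, f(c) = -9.186059 < 0 → new bracket [2.754548, 4.150000]
step 2: c = 3.023171, f(c) = -4.343623 < 0 → new bracket [3.023171, 4.150000]
step 3: c = 3.137322, f(c) = -1.857920 < 0 → new bracket [3.137322, 4.150000]
step 4: c = 3.183903, f(c) = -0.759219 < 0 → new bracket [3.183903, 4.150000]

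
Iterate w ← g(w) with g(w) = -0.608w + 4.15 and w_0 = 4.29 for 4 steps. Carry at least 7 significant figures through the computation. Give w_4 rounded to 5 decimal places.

2.81440

w_1 = g(4.290000) = 1.541680
w_2 = g(1.541680) = 3.212659
w_3 = g(3.212659) = 2.196704
w_4 = g(2.196704) = 2.814404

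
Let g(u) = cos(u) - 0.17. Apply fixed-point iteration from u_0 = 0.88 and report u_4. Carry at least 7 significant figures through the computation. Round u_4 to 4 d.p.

u_1 = g(0.880000) = 0.467151
u_2 = g(0.467151) = 0.722855
u_3 = g(0.722855) = 0.579920
u_4 = g(0.579920) = 0.666506

0.6665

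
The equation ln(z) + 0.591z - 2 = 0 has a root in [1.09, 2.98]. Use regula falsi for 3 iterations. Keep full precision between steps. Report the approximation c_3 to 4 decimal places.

f(1.090000) = -1.269632, f(2.980000) = 0.853103
step 1: c = 2.220430, f(c) = 0.109976 > 0 → new bracket [1.090000, 2.220430]
step 2: c = 2.130318, f(c) = 0.015289 > 0 → new bracket [1.090000, 2.130318]
step 3: c = 2.117939, f(c) = 0.002146 > 0 → new bracket [1.090000, 2.117939]

2.1179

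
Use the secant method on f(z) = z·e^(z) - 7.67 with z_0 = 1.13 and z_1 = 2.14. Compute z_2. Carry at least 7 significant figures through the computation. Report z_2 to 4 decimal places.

1.4168

f(z_0) = -4.171908, f(z_1) = 10.518797
z_2 = 2.140000 - (10.518797)·(2.140000 - 1.130000)/(10.518797 - (-4.171908)) = 1.416823; f(z_2) = -1.827028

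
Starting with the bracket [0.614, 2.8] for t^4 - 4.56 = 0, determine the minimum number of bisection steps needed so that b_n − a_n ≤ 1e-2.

Initial width b − a = 2.8 − 0.614 = 2.186000.
After n steps the width is (b−a)/2^n; need (b−a)/2^n ≤ 1e-2.
So n ≥ log₂(2.186000/1e-2) = log₂(218.6000) ≈ 7.7721.
Hence n = 8.

8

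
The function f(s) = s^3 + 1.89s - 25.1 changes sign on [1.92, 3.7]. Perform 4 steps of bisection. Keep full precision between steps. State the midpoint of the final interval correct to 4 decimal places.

2.7544

f(1.920000) = -14.393312, f(3.700000) = 32.546000 (opposite signs)
step 1: m = 2.810000, f(m) = 2.398941 > 0 → root in [1.920000, 2.810000]
step 2: m = 2.365000, f(m) = -7.402173 < 0 → root in [2.365000, 2.810000]
step 3: m = 2.587500, f(m) = -2.885908 < 0 → root in [2.587500, 2.810000]
step 4: m = 2.698750, f(m) = -0.343687 < 0 → root in [2.698750, 2.810000]
Midpoint of [2.698750, 2.810000] = 2.754375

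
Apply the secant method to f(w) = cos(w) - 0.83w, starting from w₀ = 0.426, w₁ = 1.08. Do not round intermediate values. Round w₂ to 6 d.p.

0.796941

f(w_0) = 0.557046, f(w_1) = -0.425072
w_2 = 1.080000 - (-0.425072)·(1.080000 - 0.426000)/(-0.425072 - (0.557046)) = 0.796941; f(w_2) = 0.037436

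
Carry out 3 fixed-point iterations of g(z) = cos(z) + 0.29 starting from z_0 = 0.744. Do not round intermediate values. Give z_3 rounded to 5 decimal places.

z_1 = g(0.744000) = 1.025766
z_2 = g(1.025766) = 0.808444
z_3 = g(0.808444) = 0.980624

0.98062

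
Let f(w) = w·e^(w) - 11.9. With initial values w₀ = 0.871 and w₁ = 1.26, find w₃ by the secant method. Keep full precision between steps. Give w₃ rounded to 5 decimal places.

1.61882

f(w_0) = -9.818921, f(w_1) = -7.457969
w_2 = 1.260000 - (-7.457969)·(1.260000 - 0.871000)/(-7.457969 - (-9.818921)) = 2.488805; f(w_2) = 18.082326
w_3 = 2.488805 - (18.082326)·(2.488805 - 1.260000)/(18.082326 - (-7.457969)) = 1.618821; f(w_3) = -3.729591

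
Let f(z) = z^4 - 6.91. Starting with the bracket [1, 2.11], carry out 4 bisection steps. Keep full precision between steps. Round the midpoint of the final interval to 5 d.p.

f(1.000000) = -5.910000, f(2.110000) = 12.911194 (opposite signs)
step 1: m = 1.555000, f(m) = -1.063155 < 0 → root in [1.555000, 2.110000]
step 2: m = 1.832500, f(m) = 4.366542 > 0 → root in [1.555000, 1.832500]
step 3: m = 1.693750, f(m) = 1.319951 > 0 → root in [1.555000, 1.693750]
step 4: m = 1.624375, f(m) = 0.052179 > 0 → root in [1.555000, 1.624375]
Midpoint of [1.555000, 1.624375] = 1.589688

1.58969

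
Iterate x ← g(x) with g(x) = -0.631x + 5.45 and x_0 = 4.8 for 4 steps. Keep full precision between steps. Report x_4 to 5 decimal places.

3.57273

x_1 = g(4.800000) = 2.421200
x_2 = g(2.421200) = 3.922223
x_3 = g(3.922223) = 2.975077
x_4 = g(2.975077) = 3.572726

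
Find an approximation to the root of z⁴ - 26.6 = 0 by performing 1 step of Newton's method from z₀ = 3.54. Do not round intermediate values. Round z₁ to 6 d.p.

Newton update: z ← z − f(z)/f'(z).
f'(z) = 4z³
z_0 = 3.540000: f = 130.440999, f' = 177.447456 → z_1 = 3.540000 - (130.440999)/(177.447456) = 2.804904

2.804904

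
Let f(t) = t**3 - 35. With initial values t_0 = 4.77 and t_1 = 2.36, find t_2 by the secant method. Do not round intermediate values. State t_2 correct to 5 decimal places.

2.91220

f(t_0) = 73.531333, f(t_1) = -21.855744
t_2 = 2.360000 - (-21.855744)·(2.360000 - 4.770000)/(-21.855744 - (73.531333)) = 2.912196; f(t_2) = -10.302004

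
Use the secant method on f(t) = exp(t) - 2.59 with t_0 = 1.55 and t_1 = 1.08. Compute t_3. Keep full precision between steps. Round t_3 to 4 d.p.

0.9538

Secant update: t_(k+1) = t_k − f(t_k)·(t_k − t_(k-1))/(f(t_k) − f(t_(k-1))).
f(t_0) = 2.121470, f(t_1) = 0.354680
t_2 = 1.080000 - (0.354680)·(1.080000 - 1.550000)/(0.354680 - (2.121470)) = 0.985648; f(t_2) = 0.089549
t_3 = 0.985648 - (0.089549)·(0.985648 - 1.080000)/(0.089549 - (0.354680)) = 0.953781; f(t_3) = 0.005504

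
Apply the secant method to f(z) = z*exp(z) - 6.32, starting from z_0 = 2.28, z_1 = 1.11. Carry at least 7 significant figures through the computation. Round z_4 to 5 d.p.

f(z_0) = 15.970831, f(z_1) = -2.951862
z_2 = 1.110000 - (-2.951862)·(1.110000 - 2.280000)/(-2.951862 - (15.970831)) = 1.292515; f(z_2) = -1.612744
z_3 = 1.292515 - (-1.612744)·(1.292515 - 1.110000)/(-1.612744 - (-2.951862)) = 1.512324; f(z_3) = 0.541813
z_4 = 1.512324 - (0.541813)·(1.512324 - 1.292515)/(0.541813 - (-1.612744)) = 1.457048; f(z_4) = -0.064503

1.45705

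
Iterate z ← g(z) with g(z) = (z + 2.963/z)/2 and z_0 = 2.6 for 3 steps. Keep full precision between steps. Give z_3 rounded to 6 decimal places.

1.721347

z_1 = g(2.600000) = 1.869808
z_2 = g(1.869808) = 1.727231
z_3 = g(1.727231) = 1.721347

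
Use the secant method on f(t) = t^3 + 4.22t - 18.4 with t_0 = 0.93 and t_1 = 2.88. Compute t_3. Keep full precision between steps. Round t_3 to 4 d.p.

2.0326

f(t_0) = -13.671043, f(t_1) = 17.641472
t_2 = 2.880000 - (17.641472)·(2.880000 - 0.930000)/(17.641472 - (-13.671043)) = 1.781370; f(t_2) = -5.229835
t_3 = 1.781370 - (-5.229835)·(1.781370 - 2.880000)/(-5.229835 - (17.641472)) = 2.032587; f(t_3) = -1.425039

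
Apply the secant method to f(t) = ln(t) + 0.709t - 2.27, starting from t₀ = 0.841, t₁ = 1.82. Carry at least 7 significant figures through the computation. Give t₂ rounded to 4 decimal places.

Secant update: t_(k+1) = t_k − f(t_k)·(t_k − t_(k-1))/(f(t_k) − f(t_(k-1))).
f(t_0) = -1.846895, f(t_1) = -0.380783
t_2 = 1.820000 - (-0.380783)·(1.820000 - 0.841000)/(-0.380783 - (-1.846895)) = 2.074269; f(t_2) = -0.069734

2.0743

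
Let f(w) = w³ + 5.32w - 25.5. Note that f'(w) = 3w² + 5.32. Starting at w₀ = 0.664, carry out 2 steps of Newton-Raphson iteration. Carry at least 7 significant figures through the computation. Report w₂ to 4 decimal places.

2.8423

Newton update: w ← w − f(w)/f'(w).
w_0 = 0.664000: f = -21.674765, f' = 6.642688 → w_1 = 0.664000 - (-21.674765)/(6.642688) = 3.926951
w_1 = 3.926951: f = 55.948668, f' = 51.582831 → w_2 = 3.926951 - (55.948668)/(51.582831) = 2.842314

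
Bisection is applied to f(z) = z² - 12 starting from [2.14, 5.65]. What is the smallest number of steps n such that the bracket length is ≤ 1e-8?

29

Initial width b − a = 5.65 − 2.14 = 3.510000.
After n steps the width is (b−a)/2^n; need (b−a)/2^n ≤ 1e-8.
So n ≥ log₂(3.510000/1e-8) = log₂(351000000.0000) ≈ 28.3869.
Hence n = 29.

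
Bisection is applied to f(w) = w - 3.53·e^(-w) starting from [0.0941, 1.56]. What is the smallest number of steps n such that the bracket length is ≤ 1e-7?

Initial width b − a = 1.56 − 0.0941 = 1.465900.
After n steps the width is (b−a)/2^n; need (b−a)/2^n ≤ 1e-7.
So n ≥ log₂(1.465900/1e-7) = log₂(14659000.0000) ≈ 23.8053.
Hence n = 24.

24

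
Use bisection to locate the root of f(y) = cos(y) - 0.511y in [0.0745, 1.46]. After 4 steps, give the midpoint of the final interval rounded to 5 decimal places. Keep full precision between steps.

0.98373

f(0.074500) = 0.959157, f(1.460000) = -0.635490 (opposite signs)
step 1: m = 0.767250, f(m) = 0.327758 > 0 → root in [0.767250, 1.460000]
step 2: m = 1.113625, f(m) = -0.127651 < 0 → root in [0.767250, 1.113625]
step 3: m = 0.940437, f(m) = 0.108871 > 0 → root in [0.940437, 1.113625]
step 4: m = 1.027031, f(m) = -0.007451 < 0 → root in [0.940437, 1.027031]
Midpoint of [0.940437, 1.027031] = 0.983734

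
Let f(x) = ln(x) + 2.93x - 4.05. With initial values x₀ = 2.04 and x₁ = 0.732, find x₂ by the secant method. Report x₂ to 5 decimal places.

1.32906

f(x_0) = 2.640150, f(x_1) = -2.217215
x_2 = 0.732000 - (-2.217215)·(0.732000 - 2.040000)/(-2.217215 - (2.640150)) = 1.329056; f(x_2) = 0.128602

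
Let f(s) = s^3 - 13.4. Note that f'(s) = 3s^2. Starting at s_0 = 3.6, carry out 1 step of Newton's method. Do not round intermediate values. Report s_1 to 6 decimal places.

2.744650

s_0 = 3.600000: f = 33.256000, f' = 38.880000 → s_1 = 3.600000 - (33.256000)/(38.880000) = 2.744650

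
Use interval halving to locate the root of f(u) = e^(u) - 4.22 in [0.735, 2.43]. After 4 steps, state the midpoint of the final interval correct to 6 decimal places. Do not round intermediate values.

f(0.735000) = -2.134518, f(2.430000) = 7.138882 (opposite signs)
step 1: m = 1.582500, f(m) = 0.647108 > 0 → root in [0.735000, 1.582500]
step 2: m = 1.158750, f(m) = -1.034052 < 0 → root in [1.158750, 1.582500]
step 3: m = 1.370625, f(m) = -0.282189 < 0 → root in [1.370625, 1.582500]
step 4: m = 1.476562, f(m) = 0.157871 > 0 → root in [1.370625, 1.476562]
Midpoint of [1.370625, 1.476562] = 1.423594

1.423594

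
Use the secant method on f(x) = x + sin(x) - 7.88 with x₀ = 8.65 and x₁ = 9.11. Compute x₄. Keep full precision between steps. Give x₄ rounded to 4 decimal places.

7.0338

f(x_0) = 1.469557, f(x_1) = 1.539605
x_2 = 9.110000 - (1.539605)·(9.110000 - 8.650000)/(1.539605 - (1.469557)) = -1.000485; f(x_2) = -9.722218
x_3 = -1.000485 - (-9.722218)·(-1.000485 - 9.110000)/(-9.722218 - (1.539605)) = 7.727794; f(x_3) = 0.839843
x_4 = 7.727794 - (0.839843)·(7.727794 - -1.000485)/(0.839843 - (-9.722218)) = 7.033764; f(x_4) = -0.164173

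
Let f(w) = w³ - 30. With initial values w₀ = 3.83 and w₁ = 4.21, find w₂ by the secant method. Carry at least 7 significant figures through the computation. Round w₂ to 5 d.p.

Secant update: w_(k+1) = w_k − f(w_k)·(w_k − w_(k-1))/(f(w_k) − f(w_(k-1))).
f(w_0) = 26.181887, f(w_1) = 44.618461
w_2 = 4.210000 - (44.618461)·(4.210000 - 3.830000)/(44.618461 - (26.181887)) = 3.290360; f(w_2) = 5.622973

3.29036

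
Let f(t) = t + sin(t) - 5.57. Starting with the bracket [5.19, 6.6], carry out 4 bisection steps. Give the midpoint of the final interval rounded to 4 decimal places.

5.9391

f(5.190000) = -1.268096, f(6.600000) = 1.341541 (opposite signs)
step 1: m = 5.895000, f(m) = -0.053509 < 0 → root in [5.895000, 6.600000]
step 2: m = 6.247500, f(m) = 0.641822 > 0 → root in [5.895000, 6.247500]
step 3: m = 6.071250, f(m) = 0.290898 > 0 → root in [5.895000, 6.071250]
step 4: m = 5.983125, f(m) = 0.117547 > 0 → root in [5.895000, 5.983125]
Midpoint of [5.895000, 5.983125] = 5.939062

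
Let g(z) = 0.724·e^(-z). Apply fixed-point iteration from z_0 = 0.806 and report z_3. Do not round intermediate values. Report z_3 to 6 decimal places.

0.428730

z_1 = g(0.806000) = 0.323368
z_2 = g(0.323368) = 0.523964
z_3 = g(0.523964) = 0.428730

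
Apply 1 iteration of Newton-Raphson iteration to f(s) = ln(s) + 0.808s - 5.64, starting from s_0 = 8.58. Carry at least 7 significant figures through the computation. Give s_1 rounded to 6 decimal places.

4.857028

Newton update: s ← s − f(s)/f'(s).
f'(s) = 1/s + 0.808
s_0 = 8.580000: f = 3.442074, f' = 0.924550 → s_1 = 8.580000 - (3.442074)/(0.924550) = 4.857028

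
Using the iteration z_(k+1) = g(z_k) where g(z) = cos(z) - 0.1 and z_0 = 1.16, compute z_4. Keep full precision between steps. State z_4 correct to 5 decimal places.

z_1 = g(1.160000) = 0.299340
z_2 = g(0.299340) = 0.855531
z_3 = g(0.855531) = 0.555817
z_4 = g(0.555817) = 0.749469

0.74947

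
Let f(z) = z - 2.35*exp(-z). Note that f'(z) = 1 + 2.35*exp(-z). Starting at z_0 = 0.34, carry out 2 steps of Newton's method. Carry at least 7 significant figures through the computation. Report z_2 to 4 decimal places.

z_0 = 0.340000: f = -1.332660, f' = 2.672660 → z_1 = 0.340000 - (-1.332660)/(2.672660) = 0.838627
z_1 = 0.838627: f = -0.177287, f' = 2.015914 → z_2 = 0.838627 - (-0.177287)/(2.015914) = 0.926571

0.9266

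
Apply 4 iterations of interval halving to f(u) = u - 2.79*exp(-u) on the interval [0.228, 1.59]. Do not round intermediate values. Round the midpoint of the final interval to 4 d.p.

f(0.228000) = -1.993187, f(1.590000) = 1.021048 (opposite signs)
step 1: m = 0.909000, f(m) = -0.215166 < 0 → root in [0.909000, 1.590000]
step 2: m = 1.249500, f(m) = 0.449752 > 0 → root in [0.909000, 1.249500]
step 3: m = 1.079250, f(m) = 0.131068 > 0 → root in [0.909000, 1.079250]
step 4: m = 0.994125, f(m) = -0.038306 < 0 → root in [0.994125, 1.079250]
Midpoint of [0.994125, 1.079250] = 1.036687

1.0367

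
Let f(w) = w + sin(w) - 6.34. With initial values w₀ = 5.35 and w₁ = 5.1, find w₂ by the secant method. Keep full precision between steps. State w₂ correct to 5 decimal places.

f(w_0) = -1.793520, f(w_1) = -2.165815
w_2 = 5.100000 - (-2.165815)·(5.100000 - 5.350000)/(-2.165815 - (-1.793520)) = 6.554369; f(w_2) = 0.482241

6.55437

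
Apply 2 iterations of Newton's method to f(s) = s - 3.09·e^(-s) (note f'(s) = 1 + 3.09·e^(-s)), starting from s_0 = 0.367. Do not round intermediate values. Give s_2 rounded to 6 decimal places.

1.060431

s_0 = 0.367000: f = -1.773782, f' = 3.140782 → s_1 = 0.367000 - (-1.773782)/(3.140782) = 0.931758
s_1 = 0.931758: f = -0.285271, f' = 2.217029 → s_2 = 0.931758 - (-0.285271)/(2.217029) = 1.060431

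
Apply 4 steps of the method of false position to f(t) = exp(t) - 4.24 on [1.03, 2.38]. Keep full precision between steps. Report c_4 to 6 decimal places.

False-position update: c = (a·f(b) − b·f(a))/(f(b) − f(a)); replace the endpoint whose sign matches f(c).
f(1.030000) = -1.438934, f(2.380000) = 6.564903
step 1: c = 1.272704, f(c) = -0.669507 < 0 → new bracket [1.272704, 2.380000]
step 2: c = 1.375178, f(c) = -0.284218 < 0 → new bracket [1.375178, 2.380000]
step 3: c = 1.416875, f(c) = -0.115786 < 0 → new bracket [1.416875, 2.380000]
step 4: c = 1.433568, f(c) = -0.046366 < 0 → new bracket [1.433568, 2.380000]

1.433568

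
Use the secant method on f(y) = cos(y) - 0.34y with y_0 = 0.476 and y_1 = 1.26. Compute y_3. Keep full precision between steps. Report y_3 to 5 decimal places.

Secant update: y_(k+1) = y_k − f(y_k)·(y_k − y_(k-1))/(f(y_k) − f(y_(k-1))).
f(y_0) = 0.726995, f(y_1) = -0.122583
y_2 = 1.260000 - (-0.122583)·(1.260000 - 0.476000)/(-0.122583 - (0.726995)) = 1.146879; f(y_2) = 0.021395
y_3 = 1.146879 - (0.021395)·(1.146879 - 1.260000)/(0.021395 - (-0.122583)) = 1.163689; f(y_3) = 0.000301

1.16369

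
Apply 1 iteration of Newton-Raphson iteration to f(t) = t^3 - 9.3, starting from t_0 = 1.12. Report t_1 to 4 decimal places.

3.2180

Newton update: t ← t − f(t)/f'(t).
f'(t) = 3t^2
t_0 = 1.120000: f = -7.895072, f' = 3.763200 → t_1 = 1.120000 - (-7.895072)/(3.763200) = 3.217968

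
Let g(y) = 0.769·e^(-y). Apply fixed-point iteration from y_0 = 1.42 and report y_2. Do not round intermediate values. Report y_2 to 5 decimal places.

0.63856

y_1 = g(1.420000) = 0.185878
y_2 = g(0.185878) = 0.638558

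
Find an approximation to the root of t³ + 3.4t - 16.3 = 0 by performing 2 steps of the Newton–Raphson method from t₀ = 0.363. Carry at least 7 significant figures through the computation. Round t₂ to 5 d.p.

f'(t) = 3t² + 3.4
t_0 = 0.363000: f = -15.017968, f' = 3.795307 → t_1 = 0.363000 - (-15.017968)/(3.795307) = 4.319984
t_1 = 4.319984: f = 79.008599, f' = 59.386777 → t_2 = 4.319984 - (79.008599)/(59.386777) = 2.989576

2.98958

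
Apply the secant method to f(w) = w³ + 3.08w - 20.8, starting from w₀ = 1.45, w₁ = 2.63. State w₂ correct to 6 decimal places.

2.284881

f(w_0) = -13.285375, f(w_1) = 5.491847
w_2 = 2.630000 - (5.491847)·(2.630000 - 1.450000)/(5.491847 - (-13.285375)) = 2.284881; f(w_2) = -1.833935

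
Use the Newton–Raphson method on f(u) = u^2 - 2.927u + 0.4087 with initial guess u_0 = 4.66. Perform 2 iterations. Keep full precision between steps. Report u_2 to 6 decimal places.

Newton update: u ← u − f(u)/f'(u).
f'(u) = 2u - 2.927
u_0 = 4.660000: f = 8.484480, f' = 6.393000 → u_1 = 4.660000 - (8.484480)/(6.393000) = 3.332848
u_1 = 3.332848: f = 1.761331, f' = 3.738697 → u_2 = 3.332848 - (1.761331)/(3.738697) = 2.861740

2.861740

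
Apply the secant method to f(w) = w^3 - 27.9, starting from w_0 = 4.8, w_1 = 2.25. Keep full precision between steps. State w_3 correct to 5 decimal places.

f(w_0) = 82.692000, f(w_1) = -16.509375
w_2 = 2.250000 - (-16.509375)·(2.250000 - 4.800000)/(-16.509375 - (82.692000)) = 2.674378; f(w_2) = -8.772047
w_3 = 2.674378 - (-8.772047)·(2.674378 - 2.250000)/(-8.772047 - (-16.509375)) = 3.155509; f(w_3) = 3.520149

3.15551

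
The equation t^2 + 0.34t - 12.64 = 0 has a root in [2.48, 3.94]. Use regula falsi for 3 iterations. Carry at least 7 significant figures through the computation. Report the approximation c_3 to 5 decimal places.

3.38895

False-position update: c = (a·f(b) − b·f(a))/(f(b) − f(a)); replace the endpoint whose sign matches f(c).
f(2.480000) = -5.646400, f(3.940000) = 4.223200
step 1: c = 3.315266, f(c) = -0.521819 < 0 → new bracket [3.315266, 3.940000]
step 2: c = 3.383969, f(c) = -0.038201 < 0 → new bracket [3.383969, 3.940000]
step 3: c = 3.388954, f(c) = -0.002747 < 0 → new bracket [3.388954, 3.940000]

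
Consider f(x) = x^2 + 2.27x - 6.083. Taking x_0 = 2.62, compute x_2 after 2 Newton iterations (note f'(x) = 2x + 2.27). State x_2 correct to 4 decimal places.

1.5836

x_0 = 2.620000: f = 6.728800, f' = 7.510000 → x_1 = 2.620000 - (6.728800)/(7.510000) = 1.724021
x_1 = 1.724021: f = 0.802778, f' = 5.718043 → x_2 = 1.724021 - (0.802778)/(5.718043) = 1.583627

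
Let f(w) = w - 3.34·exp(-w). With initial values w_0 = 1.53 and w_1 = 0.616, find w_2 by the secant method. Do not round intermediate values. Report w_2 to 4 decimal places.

f(w_0) = 0.806771, f(w_1) = -1.187936
w_2 = 0.616000 - (-1.187936)·(0.616000 - 1.530000)/(-1.187936 - (0.806771)) = 1.160327; f(w_2) = 0.113626

1.1603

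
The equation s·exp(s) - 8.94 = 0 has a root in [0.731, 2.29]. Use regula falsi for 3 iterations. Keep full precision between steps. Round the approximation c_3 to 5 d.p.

1.61896

False-position update: c = (a·f(b) − b·f(a))/(f(b) − f(a)); replace the endpoint whose sign matches f(c).
f(0.731000) = -7.421598, f(2.290000) = 13.673607
step 1: c = 1.279479, f(c) = -4.340574 < 0 → new bracket [1.279479, 2.290000]
step 2: c = 1.522967, f(c) = -1.955961 < 0 → new bracket [1.522967, 2.290000]
step 3: c = 1.618957, f(c) = -0.767788 < 0 → new bracket [1.618957, 2.290000]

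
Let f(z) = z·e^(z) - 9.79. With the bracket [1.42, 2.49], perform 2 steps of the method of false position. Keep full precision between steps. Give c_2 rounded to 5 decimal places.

f(1.420000) = -3.915289, f(2.490000) = 20.242578
step 1: c = 1.593416, f(c) = -1.949551 < 0 → new bracket [1.593416, 2.490000]
step 2: c = 1.672180, f(c) = -0.887717 < 0 → new bracket [1.672180, 2.490000]

1.67218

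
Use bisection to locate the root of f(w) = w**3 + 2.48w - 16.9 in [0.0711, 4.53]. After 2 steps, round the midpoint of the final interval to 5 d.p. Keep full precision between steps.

f(0.071100) = -16.723313, f(4.530000) = 87.294077 (opposite signs)
step 1: m = 2.300550, f(m) = 0.981095 > 0 → root in [0.071100, 2.300550]
step 2: m = 1.185825, f(m) = -12.291669 < 0 → root in [1.185825, 2.300550]
Midpoint of [1.185825, 2.300550] = 1.743188

1.74319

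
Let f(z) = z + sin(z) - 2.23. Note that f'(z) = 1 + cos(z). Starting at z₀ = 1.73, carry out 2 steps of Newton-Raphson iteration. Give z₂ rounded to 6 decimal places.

Newton update: z ← z − f(z)/f'(z).
z_0 = 1.730000: f = 0.487354, f' = 0.841468 → z_1 = 1.730000 - (0.487354)/(0.841468) = 1.150829
z_1 = 1.150829: f = -0.166069, f' = 1.407731 → z_2 = 1.150829 - (-0.166069)/(1.407731) = 1.268798

1.268798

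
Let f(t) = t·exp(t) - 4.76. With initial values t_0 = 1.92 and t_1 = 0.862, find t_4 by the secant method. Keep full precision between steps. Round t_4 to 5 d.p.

1.29014

f(t_0) = 8.336240, f(t_1) = -2.718877
t_2 = 0.862000 - (-2.718877)·(0.862000 - 1.920000)/(-2.718877 - (8.336240)) = 1.122203; f(t_2) = -1.313028
t_3 = 1.122203 - (-1.313028)·(1.122203 - 0.862000)/(-1.313028 - (-2.718877)) = 1.365225; f(t_3) = 0.587050
t_4 = 1.365225 - (0.587050)·(1.365225 - 1.122203)/(0.587050 - (-1.313028)) = 1.290141; f(t_4) = -0.072533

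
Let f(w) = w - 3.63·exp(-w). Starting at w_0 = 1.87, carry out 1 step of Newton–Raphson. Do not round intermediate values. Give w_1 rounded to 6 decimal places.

1.029630

f'(w) = 1 + 3.63·exp(-w)
w_0 = 1.870000: f = 1.310531, f' = 1.559469 → w_1 = 1.870000 - (1.310531)/(1.559469) = 1.029630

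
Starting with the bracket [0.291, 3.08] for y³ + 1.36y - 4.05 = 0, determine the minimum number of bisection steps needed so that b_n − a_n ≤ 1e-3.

12

Initial width b − a = 3.08 − 0.291 = 2.789000.
After n steps the width is (b−a)/2^n; need (b−a)/2^n ≤ 1e-3.
So n ≥ log₂(2.789000/1e-3) = log₂(2789.0000) ≈ 11.4455.
Hence n = 12.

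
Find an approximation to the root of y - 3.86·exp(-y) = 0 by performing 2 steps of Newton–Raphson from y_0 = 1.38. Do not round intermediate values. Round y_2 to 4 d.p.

Newton update: y ← y − f(y)/f'(y).
f'(y) = 1 + 3.86·exp(-y)
y_0 = 1.380000: f = 0.408907, f' = 1.971093 → y_1 = 1.380000 - (0.408907)/(1.971093) = 1.172548
y_1 = 1.172548: f = -0.022419, f' = 2.194967 → y_2 = 1.172548 - (-0.022419)/(2.194967) = 1.182762

1.1828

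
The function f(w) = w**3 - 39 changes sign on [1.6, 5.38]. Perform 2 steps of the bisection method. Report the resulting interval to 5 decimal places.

[2.54500, 3.49000]

f(1.600000) = -34.904000, f(5.380000) = 116.720872 (opposite signs)
step 1: m = 3.490000, f(m) = 3.508549 > 0 → root in [1.600000, 3.490000]
step 2: m = 2.545000, f(m) = -22.515971 < 0 → root in [2.545000, 3.490000]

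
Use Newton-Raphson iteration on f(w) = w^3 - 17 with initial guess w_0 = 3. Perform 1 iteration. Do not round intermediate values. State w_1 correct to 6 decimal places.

2.629630

f'(w) = 3w^2
w_0 = 3.000000: f = 10.000000, f' = 27.000000 → w_1 = 3.000000 - (10.000000)/(27.000000) = 2.629630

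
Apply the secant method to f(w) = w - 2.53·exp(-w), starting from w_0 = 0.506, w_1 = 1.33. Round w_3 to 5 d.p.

Secant update: w_(k+1) = w_k − f(w_k)·(w_k − w_(k-1))/(f(w_k) − f(w_(k-1))).
f(w_0) = -1.019343, f(w_1) = 0.660873
w_2 = 1.330000 - (0.660873)·(1.330000 - 0.506000)/(0.660873 - (-1.019343)) = 1.005899; f(w_2) = 0.080639
w_3 = 1.005899 - (0.080639)·(1.005899 - 1.330000)/(0.080639 - (0.660873)) = 0.960857; f(w_3) = -0.007032

0.96086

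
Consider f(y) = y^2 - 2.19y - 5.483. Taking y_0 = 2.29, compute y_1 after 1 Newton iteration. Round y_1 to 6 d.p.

4.488326

Newton update: y ← y − f(y)/f'(y).
f'(y) = 2y - 2.19
y_0 = 2.290000: f = -5.254000, f' = 2.390000 → y_1 = 2.290000 - (-5.254000)/(2.390000) = 4.488326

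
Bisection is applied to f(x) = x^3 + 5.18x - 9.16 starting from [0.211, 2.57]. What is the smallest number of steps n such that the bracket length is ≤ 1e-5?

18

Initial width b − a = 2.57 − 0.211 = 2.359000.
After n steps the width is (b−a)/2^n; need (b−a)/2^n ≤ 1e-5.
So n ≥ log₂(2.359000/1e-5) = log₂(235900.0000) ≈ 17.8478.
Hence n = 18.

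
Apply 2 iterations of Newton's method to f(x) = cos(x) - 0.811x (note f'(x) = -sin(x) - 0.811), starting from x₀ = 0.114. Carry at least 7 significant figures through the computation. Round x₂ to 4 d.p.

x_0 = 0.114000: f = 0.901055, f' = -0.924753 → x_1 = 0.114000 - (0.901055)/(-0.924753) = 1.088373
x_1 = 1.088373: f = -0.418744, f' = -1.696874 → x_2 = 1.088373 - (-0.418744)/(-1.696874) = 0.841600

0.8416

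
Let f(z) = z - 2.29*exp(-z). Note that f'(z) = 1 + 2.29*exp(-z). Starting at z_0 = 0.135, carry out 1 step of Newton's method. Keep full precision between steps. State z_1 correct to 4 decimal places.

z_0 = 0.135000: f = -1.865809, f' = 3.000809 → z_1 = 0.135000 - (-1.865809)/(3.000809) = 0.756769

0.7568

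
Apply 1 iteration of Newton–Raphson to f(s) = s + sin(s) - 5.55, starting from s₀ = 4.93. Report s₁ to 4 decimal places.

6.2430

f'(s) = 1 + cos(s)
s_0 = 4.930000: f = -1.596416, f' = 1.215898 → s_1 = 4.930000 - (-1.596416)/(1.215898) = 6.242953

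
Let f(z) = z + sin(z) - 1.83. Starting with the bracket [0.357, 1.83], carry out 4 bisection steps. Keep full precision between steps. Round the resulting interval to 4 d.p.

[0.9094, 1.0014]

f(0.357000) = -1.123535, f(1.830000) = 0.966594 (opposite signs)
step 1: m = 1.093500, f(m) = 0.151740 > 0 → root in [0.357000, 1.093500]
step 2: m = 0.725250, f(m) = -0.441427 < 0 → root in [0.725250, 1.093500]
step 3: m = 0.909375, f(m) = -0.131505 < 0 → root in [0.909375, 1.093500]
step 4: m = 1.001438, f(m) = 0.013684 > 0 → root in [0.909375, 1.001438]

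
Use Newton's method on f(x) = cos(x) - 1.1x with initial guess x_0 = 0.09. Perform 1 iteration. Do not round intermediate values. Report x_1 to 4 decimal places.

0.8438

f'(x) = -sin(x) - 1.1
x_0 = 0.090000: f = 0.896953, f' = -1.189879 → x_1 = 0.090000 - (0.896953)/(-1.189879) = 0.843819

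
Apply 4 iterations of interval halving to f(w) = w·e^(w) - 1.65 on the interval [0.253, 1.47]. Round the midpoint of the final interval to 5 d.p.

0.74741

f(0.253000) = -1.324166, f(1.470000) = 4.743376 (opposite signs)
step 1: m = 0.861500, f(m) = 0.388919 > 0 → root in [0.253000, 0.861500]
step 2: m = 0.557250, f(m) = -0.677117 < 0 → root in [0.557250, 0.861500]
step 3: m = 0.709375, f(m) = -0.208039 < 0 → root in [0.709375, 0.861500]
step 4: m = 0.785438, f(m) = 0.072752 > 0 → root in [0.709375, 0.785438]
Midpoint of [0.709375, 0.785438] = 0.747406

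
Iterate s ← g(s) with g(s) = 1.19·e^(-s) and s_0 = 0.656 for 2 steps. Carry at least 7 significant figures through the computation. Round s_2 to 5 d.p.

0.64174

s_1 = g(0.656000) = 0.617518
s_2 = g(0.617518) = 0.641745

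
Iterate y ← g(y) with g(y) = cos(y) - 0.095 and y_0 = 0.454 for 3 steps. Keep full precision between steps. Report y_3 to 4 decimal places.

0.7309

y_1 = g(0.454000) = 0.803700
y_2 = g(0.803700) = 0.599048
y_3 = g(0.599048) = 0.730873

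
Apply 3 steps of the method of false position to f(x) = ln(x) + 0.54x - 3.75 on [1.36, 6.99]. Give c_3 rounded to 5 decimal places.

4.27038

f(1.360000) = -2.708115, f(6.990000) = 1.969081
step 1: c = 4.619793, f(c) = 0.275038 > 0 → new bracket [1.360000, 4.619793]
step 2: c = 4.319249, f(c) = 0.045476 > 0 → new bracket [1.360000, 4.319249]
step 3: c = 4.270377, f(c) = 0.007705 > 0 → new bracket [1.360000, 4.270377]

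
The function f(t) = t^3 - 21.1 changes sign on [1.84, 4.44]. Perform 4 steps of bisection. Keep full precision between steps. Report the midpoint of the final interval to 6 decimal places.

f(1.840000) = -14.870496, f(4.440000) = 66.428384 (opposite signs)
step 1: m = 3.140000, f(m) = 9.859144 > 0 → root in [1.840000, 3.140000]
step 2: m = 2.490000, f(m) = -5.661751 < 0 → root in [2.490000, 3.140000]
step 3: m = 2.815000, f(m) = 1.206693 > 0 → root in [2.490000, 2.815000]
step 4: m = 2.652500, f(m) = -2.437657 < 0 → root in [2.652500, 2.815000]
Midpoint of [2.652500, 2.815000] = 2.733750

2.733750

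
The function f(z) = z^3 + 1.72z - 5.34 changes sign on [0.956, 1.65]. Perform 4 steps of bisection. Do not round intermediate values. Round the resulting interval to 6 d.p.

f(0.956000) = -2.821957, f(1.650000) = 1.990125 (opposite signs)
step 1: m = 1.303000, f(m) = -0.886595 < 0 → root in [1.303000, 1.650000]
step 2: m = 1.476500, f(m) = 0.418427 > 0 → root in [1.303000, 1.476500]
step 3: m = 1.389750, f(m) = -0.265460 < 0 → root in [1.389750, 1.476500]
step 4: m = 1.433125, f(m) = 0.068395 > 0 → root in [1.389750, 1.433125]

[1.389750, 1.433125]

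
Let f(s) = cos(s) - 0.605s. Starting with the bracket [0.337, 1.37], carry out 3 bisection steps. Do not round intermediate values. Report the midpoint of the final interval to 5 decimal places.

f(0.337000) = 0.739866, f(1.370000) = -0.629400 (opposite signs)
step 1: m = 0.853500, f(m) = 0.140982 > 0 → root in [0.853500, 1.370000]
step 2: m = 1.111750, f(m) = -0.229515 < 0 → root in [0.853500, 1.111750]
step 3: m = 0.982625, f(m) = -0.039648 < 0 → root in [0.853500, 0.982625]
Midpoint of [0.853500, 0.982625] = 0.918063

0.91806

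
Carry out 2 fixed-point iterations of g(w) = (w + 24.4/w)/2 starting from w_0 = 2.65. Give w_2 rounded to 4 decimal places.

w_1 = g(2.650000) = 5.928774
w_2 = g(5.928774) = 5.022148

5.0221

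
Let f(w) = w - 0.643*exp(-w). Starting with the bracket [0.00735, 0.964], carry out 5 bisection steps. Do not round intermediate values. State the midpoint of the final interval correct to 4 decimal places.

0.4109

f(0.007350) = -0.630941, f(0.964000) = 0.718783 (opposite signs)
step 1: m = 0.485675, f(m) = 0.090049 > 0 → root in [0.007350, 0.485675]
step 2: m = 0.246512, f(m) = -0.256006 < 0 → root in [0.246512, 0.485675]
step 3: m = 0.366094, f(m) = -0.079787 < 0 → root in [0.366094, 0.485675]
step 4: m = 0.425884, f(m) = 0.005882 > 0 → root in [0.366094, 0.425884]
step 5: m = 0.395989, f(m) = -0.036759 < 0 → root in [0.395989, 0.425884]
Midpoint of [0.395989, 0.425884] = 0.410937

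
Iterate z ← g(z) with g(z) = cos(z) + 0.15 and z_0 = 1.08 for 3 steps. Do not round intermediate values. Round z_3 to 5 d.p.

z_1 = g(1.080000) = 0.621328
z_2 = g(0.621328) = 0.963106
z_3 = g(0.963106) = 0.720973

0.72097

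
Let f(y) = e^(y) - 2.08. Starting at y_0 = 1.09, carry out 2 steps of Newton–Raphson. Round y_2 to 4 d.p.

0.7340

f'(y) = e^(y)
y_0 = 1.090000: f = 0.894274, f' = 2.974274 → y_1 = 1.090000 - (0.894274)/(2.974274) = 0.789330
y_1 = 0.789330: f = 0.121921, f' = 2.201921 → y_2 = 0.789330 - (0.121921)/(2.201921) = 0.733960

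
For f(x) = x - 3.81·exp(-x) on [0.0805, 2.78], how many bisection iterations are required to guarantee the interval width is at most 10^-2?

Initial width b − a = 2.78 − 0.0805 = 2.699500.
After n steps the width is (b−a)/2^n; need (b−a)/2^n ≤ 10^-2.
So n ≥ log₂(2.699500/10^-2) = log₂(269.9500) ≈ 8.0765.
Hence n = 9.

9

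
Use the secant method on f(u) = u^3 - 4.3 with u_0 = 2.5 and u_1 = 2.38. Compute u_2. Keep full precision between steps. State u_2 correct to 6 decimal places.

1.866058

f(u_0) = 11.325000, f(u_1) = 9.181272
u_2 = 2.380000 - (9.181272)·(2.380000 - 2.500000)/(9.181272 - (11.325000)) = 1.866058; f(u_2) = 2.197932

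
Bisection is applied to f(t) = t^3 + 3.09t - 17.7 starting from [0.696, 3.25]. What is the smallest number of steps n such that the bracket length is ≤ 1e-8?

28

Initial width b − a = 3.25 − 0.696 = 2.554000.
After n steps the width is (b−a)/2^n; need (b−a)/2^n ≤ 1e-8.
So n ≥ log₂(2.554000/1e-8) = log₂(255400000.0000) ≈ 27.9282.
Hence n = 28.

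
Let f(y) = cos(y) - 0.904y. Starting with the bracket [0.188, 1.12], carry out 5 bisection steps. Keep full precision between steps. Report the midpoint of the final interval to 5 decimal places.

0.78506

f(0.188000) = 0.812428, f(1.120000) = -0.576798 (opposite signs)
step 1: m = 0.654000, f(m) = 0.202441 > 0 → root in [0.654000, 1.120000]
step 2: m = 0.887000, f(m) = -0.170108 < 0 → root in [0.654000, 0.887000]
step 3: m = 0.770500, f(m) = 0.021031 > 0 → root in [0.770500, 0.887000]
step 4: m = 0.828750, f(m) = -0.073392 < 0 → root in [0.770500, 0.828750]
step 5: m = 0.799625, f(m) = -0.025885 < 0 → root in [0.770500, 0.799625]
Midpoint of [0.770500, 0.799625] = 0.785062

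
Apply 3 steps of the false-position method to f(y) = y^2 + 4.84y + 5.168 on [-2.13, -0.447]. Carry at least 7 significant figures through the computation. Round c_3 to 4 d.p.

f(-2.130000) = -0.604300, f(-0.447000) = 3.204329
step 1: c = -1.862965, f(c) = -0.378112 < 0 → new bracket [-1.862965, -0.447000]
step 2: c = -1.713516, f(c) = -0.189280 < 0 → new bracket [-1.713516, -0.447000]
step 3: c = -1.642875, f(c) = -0.084477 < 0 → new bracket [-1.642875, -0.447000]

-1.6429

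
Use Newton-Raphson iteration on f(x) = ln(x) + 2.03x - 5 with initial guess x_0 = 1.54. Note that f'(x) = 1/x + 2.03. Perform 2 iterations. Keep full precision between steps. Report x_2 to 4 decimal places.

x_0 = 1.540000: f = -1.442018, f' = 2.679351 → x_1 = 1.540000 - (-1.442018)/(2.679351) = 2.078197
x_1 = 2.078197: f = -0.049760, f' = 2.511186 → x_2 = 2.078197 - (-0.049760)/(2.511186) = 2.098012

2.0980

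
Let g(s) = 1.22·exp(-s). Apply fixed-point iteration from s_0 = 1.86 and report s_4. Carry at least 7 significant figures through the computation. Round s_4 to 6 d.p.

0.781958

s_1 = g(1.860000) = 0.189921
s_2 = g(0.189921) = 1.008970
s_3 = g(1.008970) = 0.444805
s_4 = g(0.444805) = 0.781958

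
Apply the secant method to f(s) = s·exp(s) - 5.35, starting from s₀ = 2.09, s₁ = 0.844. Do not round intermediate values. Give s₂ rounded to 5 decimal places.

Secant update: s_(k+1) = s_k − f(s_k)·(s_k − s_(k-1))/(f(s_k) − f(s_(k-1))).
f(s_0) = 11.547473, f(s_1) = -3.387151
s_2 = 0.844000 - (-3.387151)·(0.844000 - 2.090000)/(-3.387151 - (11.547473)) = 1.126591; f(s_2) = -1.874330

1.12659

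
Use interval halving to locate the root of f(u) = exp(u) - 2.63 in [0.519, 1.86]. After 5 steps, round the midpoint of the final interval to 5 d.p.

f(0.519000) = -0.949654, f(1.860000) = 3.793737 (opposite signs)
step 1: m = 1.189500, f(m) = 0.655438 > 0 → root in [0.519000, 1.189500]
step 2: m = 0.854250, f(m) = -0.280388 < 0 → root in [0.854250, 1.189500]
step 3: m = 1.021875, f(m) = 0.148399 > 0 → root in [0.854250, 1.021875]
step 4: m = 0.938063, f(m) = -0.074974 < 0 → root in [0.938063, 1.021875]
step 5: m = 0.979969, f(m) = 0.034373 > 0 → root in [0.938063, 0.979969]
Midpoint of [0.938063, 0.979969] = 0.959016

0.95902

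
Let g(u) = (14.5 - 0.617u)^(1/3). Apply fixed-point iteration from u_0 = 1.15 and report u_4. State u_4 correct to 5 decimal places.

u_1 = g(1.150000) = 2.398057
u_2 = g(2.398057) = 2.352564
u_3 = g(2.352564) = 2.354253
u_4 = g(2.354253) = 2.354191

2.35419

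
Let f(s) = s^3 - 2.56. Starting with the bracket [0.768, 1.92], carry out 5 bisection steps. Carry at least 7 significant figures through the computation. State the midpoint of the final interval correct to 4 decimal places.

f(0.768000) = -2.107015, f(1.920000) = 4.517888 (opposite signs)
step 1: m = 1.344000, f(m) = -0.132284 < 0 → root in [1.344000, 1.920000]
step 2: m = 1.632000, f(m) = 1.786708 > 0 → root in [1.344000, 1.632000]
step 3: m = 1.488000, f(m) = 0.734646 > 0 → root in [1.344000, 1.488000]
step 4: m = 1.416000, f(m) = 0.279159 > 0 → root in [1.344000, 1.416000]
step 5: m = 1.380000, f(m) = 0.068072 > 0 → root in [1.344000, 1.380000]
Midpoint of [1.344000, 1.380000] = 1.362000

1.3620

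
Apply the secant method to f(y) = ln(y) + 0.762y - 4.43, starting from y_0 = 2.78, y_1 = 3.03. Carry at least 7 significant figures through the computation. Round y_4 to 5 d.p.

f(y_0) = -1.289189, f(y_1) = -1.012577
y_2 = 3.030000 - (-1.012577)·(3.030000 - 2.780000)/(-1.012577 - (-1.289189)) = 3.945161; f(y_2) = -0.051297
y_3 = 3.945161 - (-0.051297)·(3.945161 - 3.030000)/(-0.051297 - (-1.012577)) = 3.993997; f(y_3) = -0.001781
y_4 = 3.993997 - (-0.001781)·(3.993997 - 3.945161)/(-0.001781 - (-0.051297)) = 3.995754; f(y_4) = -0.000003

3.99575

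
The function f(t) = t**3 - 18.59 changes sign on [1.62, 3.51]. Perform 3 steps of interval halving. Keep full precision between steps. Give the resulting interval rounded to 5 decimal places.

f(1.620000) = -14.338472, f(3.510000) = 24.653551 (opposite signs)
step 1: m = 2.565000, f(m) = -1.714288 < 0 → root in [2.565000, 3.510000]
step 2: m = 3.037500, f(m) = 9.435209 > 0 → root in [2.565000, 3.037500]
step 3: m = 2.801250, f(m) = 3.391413 > 0 → root in [2.565000, 2.801250]

[2.56500, 2.80125]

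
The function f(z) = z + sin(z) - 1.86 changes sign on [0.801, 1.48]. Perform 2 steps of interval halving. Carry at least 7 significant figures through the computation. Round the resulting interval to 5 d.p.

f(0.801000) = -0.340948, f(1.480000) = 0.615881 (opposite signs)
step 1: m = 1.140500, f(m) = 0.189342 > 0 → root in [0.801000, 1.140500]
step 2: m = 0.970750, f(m) = -0.063941 < 0 → root in [0.970750, 1.140500]

[0.97075, 1.14050]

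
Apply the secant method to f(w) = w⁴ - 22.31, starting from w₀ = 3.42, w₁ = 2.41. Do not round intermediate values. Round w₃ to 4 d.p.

2.1912

Secant update: w_(k+1) = w_k − f(w_k)·(w_k − w_(k-1))/(f(w_k) − f(w_(k-1))).
f(w_0) = 114.495773, f(w_1) = 11.424026
w_2 = 2.410000 - (11.424026)·(2.410000 - 3.420000)/(11.424026 - (114.495773)) = 2.298056; f(w_2) = 5.579608
w_3 = 2.298056 - (5.579608)·(2.298056 - 2.410000)/(5.579608 - (11.424026)) = 2.191184; f(w_3) = 0.742365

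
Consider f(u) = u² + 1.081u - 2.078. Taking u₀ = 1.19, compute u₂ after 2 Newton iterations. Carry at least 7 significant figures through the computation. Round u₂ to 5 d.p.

f'(u) = 2u + 1.081
u_0 = 1.190000: f = 0.624490, f' = 3.461000 → u_1 = 1.190000 - (0.624490)/(3.461000) = 1.009564
u_1 = 1.009564: f = 0.032557, f' = 3.100127 → u_2 = 1.009564 - (0.032557)/(3.100127) = 0.999062

0.99906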